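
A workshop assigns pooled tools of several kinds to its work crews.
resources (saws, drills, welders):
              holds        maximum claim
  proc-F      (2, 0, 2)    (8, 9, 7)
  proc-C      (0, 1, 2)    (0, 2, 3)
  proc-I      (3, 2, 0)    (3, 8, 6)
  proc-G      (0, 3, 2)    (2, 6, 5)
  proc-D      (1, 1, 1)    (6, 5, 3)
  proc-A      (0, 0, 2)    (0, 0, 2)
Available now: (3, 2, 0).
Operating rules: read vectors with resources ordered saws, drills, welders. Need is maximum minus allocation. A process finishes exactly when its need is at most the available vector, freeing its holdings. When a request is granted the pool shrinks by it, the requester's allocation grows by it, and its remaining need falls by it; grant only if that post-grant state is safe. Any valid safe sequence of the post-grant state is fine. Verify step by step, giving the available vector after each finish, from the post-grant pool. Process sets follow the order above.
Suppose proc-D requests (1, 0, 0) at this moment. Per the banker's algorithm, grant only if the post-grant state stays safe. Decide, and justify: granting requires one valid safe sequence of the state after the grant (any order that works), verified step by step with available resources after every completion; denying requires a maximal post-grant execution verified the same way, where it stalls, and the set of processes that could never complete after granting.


GRANT. The post-grant state is safe; one safe sequence: proc-A, proc-C, proc-G, proc-I, proc-D, proc-F.
Key observation: the transfer keeps a workable pool ((2, 2, 0)); proc-A starts the safe sequence.
Verifying the post-grant state step by step:
  pool = (2, 2, 0)
  run proc-A (needs (0, 0, 0), free (2, 2, 0)); after release of (0, 0, 2) the pool is (2, 2, 2)
  run proc-C (needs (0, 1, 1), free (2, 2, 2)); after release of (0, 1, 2) the pool is (2, 3, 4)
  run proc-G (needs (2, 3, 3), free (2, 3, 4)); after release of (0, 3, 2) the pool is (2, 6, 6)
  run proc-I (needs (0, 6, 6), free (2, 6, 6)); after release of (3, 2, 0) the pool is (5, 8, 6)
  run proc-D (needs (4, 4, 2), free (5, 8, 6)); after release of (2, 1, 1) the pool is (7, 9, 7)
  run proc-F (needs (6, 9, 5), free (7, 9, 7)); after release of (2, 0, 2) the pool is (9, 9, 9)


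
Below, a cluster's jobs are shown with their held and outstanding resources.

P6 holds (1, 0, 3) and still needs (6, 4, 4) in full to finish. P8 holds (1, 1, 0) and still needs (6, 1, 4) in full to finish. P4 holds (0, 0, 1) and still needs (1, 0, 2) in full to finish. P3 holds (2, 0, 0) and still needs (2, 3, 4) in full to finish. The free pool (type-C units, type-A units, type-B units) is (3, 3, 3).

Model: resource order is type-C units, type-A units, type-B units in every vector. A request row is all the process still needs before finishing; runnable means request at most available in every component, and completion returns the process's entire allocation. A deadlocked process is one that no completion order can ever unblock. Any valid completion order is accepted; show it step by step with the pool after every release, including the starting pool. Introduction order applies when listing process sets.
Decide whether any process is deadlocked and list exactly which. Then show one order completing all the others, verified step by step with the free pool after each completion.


The deadlocked set is P6 and P8.
Key observation: the pool after P4, P3 is (5, 3, 4); every surviving request exceeds it in type-C units, so progress ends there.
A valid finishing order for the others: P4, P3. Walking it through:
  pool = (3, 3, 3)
  run P4 (needs (1, 0, 2), free (3, 3, 3)); after release of (0, 0, 1) the pool is (3, 3, 4)
  run P3 (needs (2, 3, 4), free (3, 3, 4)); after release of (2, 0, 0) the pool is (5, 3, 4)
The blocked processes can never fit:
  P6 cannot run: need (6, 4, 4) vs free (5, 3, 4) (insufficient type-C units and type-A units)
  P8 cannot run: need (6, 1, 4) vs free (5, 3, 4) (insufficient type-C units)


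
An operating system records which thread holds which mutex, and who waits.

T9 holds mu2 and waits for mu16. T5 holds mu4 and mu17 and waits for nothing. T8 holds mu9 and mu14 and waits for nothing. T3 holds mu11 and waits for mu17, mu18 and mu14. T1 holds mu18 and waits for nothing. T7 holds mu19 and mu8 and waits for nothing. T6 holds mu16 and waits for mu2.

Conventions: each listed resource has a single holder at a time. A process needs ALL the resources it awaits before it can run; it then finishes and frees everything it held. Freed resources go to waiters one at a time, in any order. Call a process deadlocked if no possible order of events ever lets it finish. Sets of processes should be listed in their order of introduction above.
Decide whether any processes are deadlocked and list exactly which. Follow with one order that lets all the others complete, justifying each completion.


Deadlocked set: T9 and T6.
Key observation: the cycle T9 -> T6 -> T9 can never break — each member waits on the next; no other process is dragged down with it.
The rest can finish in the order T5, T1, T8, T3, T7.
Check, step by step:
  T5: no waits; runs immediately, freeing mu4 and mu17
  T1: no waits; runs immediately, freeing mu18
  T8: no waits; runs immediately, freeing mu9 and mu14
  T3: everything it awaited (mu17, mu18 and mu14) is free; runs, freeing mu11
  T7: no waits; runs immediately, freeing mu19 and mu8


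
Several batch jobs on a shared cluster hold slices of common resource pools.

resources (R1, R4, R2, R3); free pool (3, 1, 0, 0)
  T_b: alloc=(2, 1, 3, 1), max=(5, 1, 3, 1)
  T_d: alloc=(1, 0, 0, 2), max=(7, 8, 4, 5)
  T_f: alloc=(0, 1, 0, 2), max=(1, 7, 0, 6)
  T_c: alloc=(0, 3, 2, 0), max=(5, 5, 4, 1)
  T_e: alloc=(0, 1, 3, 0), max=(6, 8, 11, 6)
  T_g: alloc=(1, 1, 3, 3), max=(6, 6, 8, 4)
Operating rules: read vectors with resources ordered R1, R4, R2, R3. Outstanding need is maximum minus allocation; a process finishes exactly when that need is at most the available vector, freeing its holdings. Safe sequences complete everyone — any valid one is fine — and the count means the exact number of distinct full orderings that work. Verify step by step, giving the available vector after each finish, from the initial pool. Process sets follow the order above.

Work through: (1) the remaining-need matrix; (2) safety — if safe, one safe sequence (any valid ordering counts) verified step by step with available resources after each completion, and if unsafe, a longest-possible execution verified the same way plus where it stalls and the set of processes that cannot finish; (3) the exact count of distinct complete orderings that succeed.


(1) Remaining need (order R1, R4, R2, R3):
  T_b: (3, 0, 0, 0)
  T_d: (6, 8, 4, 3)
  T_f: (1, 6, 0, 4)
  T_c: (5, 2, 2, 1)
  T_e: (6, 7, 8, 6)
  T_g: (5, 5, 5, 1)
(2) The state is SAFE; one workable sequence: T_b, T_c, T_g, T_f, T_e, T_d.
Key observation: the order's first zero-slack moment is T_b ((3, 0, 0, 0) needed, (3, 1, 0, 0) free — a requested resource with nothing to spare).
Step-by-step check:
  pool = (3, 1, 0, 0)
  T_b: need (3, 0, 0, 0) fits (3, 1, 0, 0); releases (2, 1, 3, 1), pool now (5, 2, 3, 1)
  T_c: need (5, 2, 2, 1) fits (5, 2, 3, 1); releases (0, 3, 2, 0), pool now (5, 5, 5, 1)
  T_g: need (5, 5, 5, 1) fits (5, 5, 5, 1); releases (1, 1, 3, 3), pool now (6, 6, 8, 4)
  T_f: need (1, 6, 0, 4) fits (6, 6, 8, 4); releases (0, 1, 0, 2), pool now (6, 7, 8, 6)
  T_e: need (6, 7, 8, 6) fits (6, 7, 8, 6); releases (0, 1, 3, 0), pool now (6, 8, 11, 6)
  T_d: need (6, 8, 4, 3) fits (6, 8, 11, 6); releases (1, 0, 0, 2), pool now (7, 8, 11, 8)
(3) Exactly 1 of the possible complete orderings is a safe sequence.


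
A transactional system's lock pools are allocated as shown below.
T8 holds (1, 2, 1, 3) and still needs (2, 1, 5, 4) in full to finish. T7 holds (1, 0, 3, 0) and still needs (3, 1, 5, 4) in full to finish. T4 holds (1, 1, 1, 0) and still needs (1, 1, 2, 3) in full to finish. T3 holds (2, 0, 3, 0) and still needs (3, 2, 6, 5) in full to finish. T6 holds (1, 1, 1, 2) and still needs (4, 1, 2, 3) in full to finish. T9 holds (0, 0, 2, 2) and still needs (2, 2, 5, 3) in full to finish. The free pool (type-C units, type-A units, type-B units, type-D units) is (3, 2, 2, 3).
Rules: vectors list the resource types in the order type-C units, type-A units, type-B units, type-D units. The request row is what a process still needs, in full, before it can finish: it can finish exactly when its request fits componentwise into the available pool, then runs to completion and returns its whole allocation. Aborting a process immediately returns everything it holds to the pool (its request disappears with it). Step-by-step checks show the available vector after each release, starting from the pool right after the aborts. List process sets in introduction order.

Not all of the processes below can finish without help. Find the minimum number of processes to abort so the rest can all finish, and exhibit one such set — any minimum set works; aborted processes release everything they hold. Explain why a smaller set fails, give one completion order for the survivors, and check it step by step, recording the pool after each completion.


The answer: abort T7.
Key observation: T3 could never have finished before the abort; with (1, 0, 3, 0) returned by T7, it fits at step 2.
Minimality: the empty abort set fails — the state is deadlocked as it stands.
Survivors finish in the order: T6, T3, T4, T8, T9. Step-by-step check (pool after the aborts first):
  pool = (4, 2, 5, 3)
  T6 needs (4, 1, 2, 3) <= (4, 2, 5, 3) -> finishes; pool += (1, 1, 1, 2) = (5, 3, 6, 5)
  T3 needs (3, 2, 6, 5) <= (5, 3, 6, 5) -> finishes; pool += (2, 0, 3, 0) = (7, 3, 9, 5)
  T4 needs (1, 1, 2, 3) <= (7, 3, 9, 5) -> finishes; pool += (1, 1, 1, 0) = (8, 4, 10, 5)
  T8 needs (2, 1, 5, 4) <= (8, 4, 10, 5) -> finishes; pool += (1, 2, 1, 3) = (9, 6, 11, 8)
  T9 needs (2, 2, 5, 3) <= (9, 6, 11, 8) -> finishes; pool += (0, 0, 2, 2) = (9, 6, 13, 10)


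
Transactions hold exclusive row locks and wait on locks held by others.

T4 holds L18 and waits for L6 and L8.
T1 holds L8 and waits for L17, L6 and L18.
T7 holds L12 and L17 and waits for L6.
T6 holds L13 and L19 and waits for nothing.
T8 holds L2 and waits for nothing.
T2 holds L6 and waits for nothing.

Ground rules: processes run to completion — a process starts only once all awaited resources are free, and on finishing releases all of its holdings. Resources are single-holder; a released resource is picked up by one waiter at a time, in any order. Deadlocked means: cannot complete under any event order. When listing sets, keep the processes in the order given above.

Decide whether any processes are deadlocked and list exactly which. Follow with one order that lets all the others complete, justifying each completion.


Deadlocked: T4 and T1.
Key observation: along T4 -> T1 -> T4, each member waits on what the next one holds — a deadlock; no other process is dragged down with it.
The rest can finish in the order T2, T7, T8, T6.
Walking it through:
  T2 waits on nothing -> runs at once and releases L6
  run T7 (all its waits — L6 — are resolved); releases L12 and L17
  T8 waits on nothing -> runs at once and releases L2
  T6 waits on nothing -> runs at once and releases L13 and L19


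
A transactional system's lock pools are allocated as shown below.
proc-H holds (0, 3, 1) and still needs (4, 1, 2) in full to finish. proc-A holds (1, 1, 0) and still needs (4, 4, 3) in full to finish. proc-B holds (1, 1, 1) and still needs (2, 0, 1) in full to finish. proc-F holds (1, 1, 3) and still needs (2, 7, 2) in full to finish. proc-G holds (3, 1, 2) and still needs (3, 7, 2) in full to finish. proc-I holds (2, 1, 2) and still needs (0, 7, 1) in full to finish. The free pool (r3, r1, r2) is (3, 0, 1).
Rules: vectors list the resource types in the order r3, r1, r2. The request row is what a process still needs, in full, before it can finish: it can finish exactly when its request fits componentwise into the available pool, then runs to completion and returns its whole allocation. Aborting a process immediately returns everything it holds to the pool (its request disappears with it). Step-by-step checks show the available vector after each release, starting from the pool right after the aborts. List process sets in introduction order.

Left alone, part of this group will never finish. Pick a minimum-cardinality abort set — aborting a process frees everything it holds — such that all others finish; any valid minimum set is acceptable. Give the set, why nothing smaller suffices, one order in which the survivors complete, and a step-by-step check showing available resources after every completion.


Minimum abort set: proc-F and proc-I.
Key observation: aborting proc-F and proc-I returns (3, 2, 5), and proc-G — hopeless before — runs at step 4 with the returned capacity in the pool.
No one abort is enough; case by case: proc-H alone leaves proc-F blocked (short on r1); proc-A alone leaves proc-F blocked (short on r1); proc-B alone leaves proc-F blocked (short on r1); proc-F alone leaves proc-G blocked (short on r1); proc-G alone leaves proc-F blocked (short on r1); proc-I alone leaves proc-F blocked (short on r1).
Survivors finish in the order: proc-H, proc-A, proc-B, proc-G. Step-by-step check (pool after the aborts first):
  pool = (6, 2, 6)
  proc-H: need (4, 1, 2) fits (6, 2, 6); releases (0, 3, 1), pool now (6, 5, 7)
  proc-A: need (4, 4, 3) fits (6, 5, 7); releases (1, 1, 0), pool now (7, 6, 7)
  proc-B: need (2, 0, 1) fits (7, 6, 7); releases (1, 1, 1), pool now (8, 7, 8)
  proc-G: need (3, 7, 2) fits (8, 7, 8); releases (3, 1, 2), pool now (11, 8, 10)


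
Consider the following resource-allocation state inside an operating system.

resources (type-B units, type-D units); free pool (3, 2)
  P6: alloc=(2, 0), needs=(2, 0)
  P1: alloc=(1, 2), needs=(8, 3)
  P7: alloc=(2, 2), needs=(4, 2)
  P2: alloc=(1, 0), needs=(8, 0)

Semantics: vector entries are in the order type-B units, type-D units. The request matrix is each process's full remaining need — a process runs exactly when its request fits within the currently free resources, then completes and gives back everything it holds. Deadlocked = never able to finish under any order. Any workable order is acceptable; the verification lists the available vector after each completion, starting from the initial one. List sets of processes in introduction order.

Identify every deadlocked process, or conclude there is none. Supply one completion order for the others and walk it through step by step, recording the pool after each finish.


Deadlocked: P1 and P2.
Key observation: type-B units is the bottleneck — with P6, P7 done the pool holds (7, 4), short of every remaining need.
One completion order for the rest: P6, P7. Step-by-step check:
  pool = (3, 2)
  P6: need (2, 0) fits (3, 2); releases (2, 0), pool now (5, 2)
  P7: need (4, 2) fits (5, 2); releases (2, 2), pool now (7, 4)
None of the blocked processes ever fits:
  P1 cannot run: need (8, 3) vs free (7, 4) (insufficient type-B units)
  P2 cannot run: need (8, 0) vs free (7, 4) (insufficient type-B units)


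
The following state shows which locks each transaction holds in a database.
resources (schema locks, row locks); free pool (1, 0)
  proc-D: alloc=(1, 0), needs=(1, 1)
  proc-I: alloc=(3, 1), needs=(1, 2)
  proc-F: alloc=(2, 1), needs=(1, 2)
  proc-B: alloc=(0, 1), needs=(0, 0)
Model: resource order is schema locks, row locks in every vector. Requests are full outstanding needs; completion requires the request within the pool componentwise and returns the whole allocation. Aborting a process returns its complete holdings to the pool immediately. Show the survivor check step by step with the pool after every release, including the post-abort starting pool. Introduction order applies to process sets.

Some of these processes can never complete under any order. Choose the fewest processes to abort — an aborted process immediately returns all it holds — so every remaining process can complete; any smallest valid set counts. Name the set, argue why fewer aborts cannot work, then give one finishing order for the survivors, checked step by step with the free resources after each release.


Abort proc-F.
Key observation: no ordering could ever have run proc-I before the abort of proc-F; with (2, 1) back in the pool it fits at step 2.
Why nothing smaller works: aborting no one leaves the state deadlocked as given.
One survivor order: proc-B, proc-I, proc-D. Walking it through (post-abort pool first):
  pool = (3, 1)
  proc-B: need (0, 0) fits (3, 1); releases (0, 1), pool now (3, 2)
  proc-I: need (1, 2) fits (3, 2); releases (3, 1), pool now (6, 3)
  proc-D: need (1, 1) fits (6, 3); releases (1, 0), pool now (7, 3)


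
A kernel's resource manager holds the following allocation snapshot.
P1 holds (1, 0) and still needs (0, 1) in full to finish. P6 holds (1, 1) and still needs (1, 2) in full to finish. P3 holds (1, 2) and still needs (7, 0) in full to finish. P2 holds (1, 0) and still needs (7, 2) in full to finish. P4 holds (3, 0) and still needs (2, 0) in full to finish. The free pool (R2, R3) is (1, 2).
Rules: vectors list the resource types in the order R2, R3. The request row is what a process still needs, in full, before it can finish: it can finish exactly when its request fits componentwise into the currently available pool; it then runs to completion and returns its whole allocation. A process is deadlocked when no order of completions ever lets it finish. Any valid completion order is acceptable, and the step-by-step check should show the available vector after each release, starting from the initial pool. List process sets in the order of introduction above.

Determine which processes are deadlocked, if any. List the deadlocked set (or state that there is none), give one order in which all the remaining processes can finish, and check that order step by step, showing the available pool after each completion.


The deadlocked set is P3 and P2.
Key observation: no order helps: past P1, P4, P6, the free pool tops out at (6, 3), below what each blocked process needs in R2.
A valid finishing order for the others: P1, P4, P6. Step-by-step check:
  pool = (1, 2)
  P1: need (0, 1) fits (1, 2); releases (1, 0), pool now (2, 2)
  P4: need (2, 0) fits (2, 2); releases (3, 0), pool now (5, 2)
  P6: need (1, 2) fits (5, 2); releases (1, 1), pool now (6, 3)
None of the blocked processes ever fits:
  P3 cannot run: need (7, 0) vs free (6, 3) (insufficient R2)
  P2 cannot run: need (7, 2) vs free (6, 3) (insufficient R2)


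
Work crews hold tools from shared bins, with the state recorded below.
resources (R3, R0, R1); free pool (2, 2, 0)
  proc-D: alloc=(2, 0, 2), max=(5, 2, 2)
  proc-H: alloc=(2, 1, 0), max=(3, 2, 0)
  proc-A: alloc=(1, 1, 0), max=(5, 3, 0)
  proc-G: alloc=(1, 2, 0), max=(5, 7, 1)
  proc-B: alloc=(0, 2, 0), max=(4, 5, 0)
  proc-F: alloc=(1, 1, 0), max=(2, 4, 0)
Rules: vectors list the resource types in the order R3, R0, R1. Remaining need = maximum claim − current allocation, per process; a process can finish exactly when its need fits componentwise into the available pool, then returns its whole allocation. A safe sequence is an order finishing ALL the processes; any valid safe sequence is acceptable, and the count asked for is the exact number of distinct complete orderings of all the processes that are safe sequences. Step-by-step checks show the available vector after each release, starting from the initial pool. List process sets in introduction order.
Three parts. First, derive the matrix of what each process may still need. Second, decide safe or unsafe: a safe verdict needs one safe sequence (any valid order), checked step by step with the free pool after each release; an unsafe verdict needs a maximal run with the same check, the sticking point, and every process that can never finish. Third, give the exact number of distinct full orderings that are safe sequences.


(1) Need matrix, components ordered R3, R0, R1:
  proc-D: (3, 2, 0)
  proc-H: (1, 1, 0)
  proc-A: (4, 2, 0)
  proc-G: (4, 5, 1)
  proc-B: (4, 3, 0)
  proc-F: (1, 3, 0)
(2) The state is SAFE; one workable sequence: proc-H, proc-D, proc-F, proc-A, proc-G, proc-B.
Key observation: reading the order forward, proc-F is the first process whose need (1, 3, 0) meets the free pool (6, 3, 2) exactly on a resource it requests.
Step-by-step check:
  pool = (2, 2, 0)
  proc-H: need (1, 1, 0) fits (2, 2, 0); releases (2, 1, 0), pool now (4, 3, 0)
  proc-D: need (3, 2, 0) fits (4, 3, 0); releases (2, 0, 2), pool now (6, 3, 2)
  proc-F: need (1, 3, 0) fits (6, 3, 2); releases (1, 1, 0), pool now (7, 4, 2)
  proc-A: need (4, 2, 0) fits (7, 4, 2); releases (1, 1, 0), pool now (8, 5, 2)
  proc-G: need (4, 5, 1) fits (8, 5, 2); releases (1, 2, 0), pool now (9, 7, 2)
  proc-B: need (4, 3, 0) fits (9, 7, 2); releases (0, 2, 0), pool now (9, 9, 2)
(3) Precisely 46 of the possible complete orderings are safe sequences.


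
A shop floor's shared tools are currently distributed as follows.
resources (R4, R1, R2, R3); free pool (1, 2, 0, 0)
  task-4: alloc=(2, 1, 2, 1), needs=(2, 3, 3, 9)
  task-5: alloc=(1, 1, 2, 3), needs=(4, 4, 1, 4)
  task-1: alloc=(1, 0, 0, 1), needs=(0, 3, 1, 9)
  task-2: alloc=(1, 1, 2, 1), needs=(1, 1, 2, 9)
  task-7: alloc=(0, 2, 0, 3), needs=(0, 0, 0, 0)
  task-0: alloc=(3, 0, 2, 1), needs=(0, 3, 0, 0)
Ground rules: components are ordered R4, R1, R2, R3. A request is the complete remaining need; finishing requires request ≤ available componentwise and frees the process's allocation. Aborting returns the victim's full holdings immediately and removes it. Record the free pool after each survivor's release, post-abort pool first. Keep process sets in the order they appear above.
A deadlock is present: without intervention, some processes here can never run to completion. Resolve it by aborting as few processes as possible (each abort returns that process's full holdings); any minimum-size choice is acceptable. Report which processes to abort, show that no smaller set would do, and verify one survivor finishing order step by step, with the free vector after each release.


Abort task-4 and task-2.
Key observation: task-1 could never have finished before the abort; with (3, 2, 4, 2) returned by task-4 and task-2, it fits at step 4.
No one abort is enough; case by case: task-4 alone leaves task-1 blocked (short on R3); task-5 alone leaves task-4 blocked (short on R3); task-1 alone leaves task-4 blocked (short on R3); task-2 alone leaves task-4 blocked (short on R3); task-7 alone leaves task-4 blocked (short on R3); task-0 alone leaves task-4 blocked (short on R3).
The survivors complete as task-7, task-5, task-0, task-1. Verifying each step (starting from the post-abort pool):
  pool = (4, 4, 4, 2)
  run task-7 (needs (0, 0, 0, 0), free (4, 4, 4, 2)); after release of (0, 2, 0, 3) the pool is (4, 6, 4, 5)
  run task-5 (needs (4, 4, 1, 4), free (4, 6, 4, 5)); after release of (1, 1, 2, 3) the pool is (5, 7, 6, 8)
  run task-0 (needs (0, 3, 0, 0), free (5, 7, 6, 8)); after release of (3, 0, 2, 1) the pool is (8, 7, 8, 9)
  run task-1 (needs (0, 3, 1, 9), free (8, 7, 8, 9)); after release of (1, 0, 0, 1) the pool is (9, 7, 8, 10)


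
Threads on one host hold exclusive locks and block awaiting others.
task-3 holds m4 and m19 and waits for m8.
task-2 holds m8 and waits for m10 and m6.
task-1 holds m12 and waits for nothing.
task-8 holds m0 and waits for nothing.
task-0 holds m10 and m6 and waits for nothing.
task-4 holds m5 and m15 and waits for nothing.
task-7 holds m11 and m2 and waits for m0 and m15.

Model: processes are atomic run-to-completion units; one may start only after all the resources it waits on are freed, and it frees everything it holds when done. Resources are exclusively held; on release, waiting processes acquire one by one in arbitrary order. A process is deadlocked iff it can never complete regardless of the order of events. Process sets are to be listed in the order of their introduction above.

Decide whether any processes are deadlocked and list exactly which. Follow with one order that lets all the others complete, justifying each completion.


Nothing here is deadlocked.
Key observation: the wait graph is acyclic; completion cascades from the unblocked processes through everyone else.
A valid finishing order for the others: task-0, task-8, task-1, task-4, task-2, task-3, task-7.
Verifying each step:
  run task-0 (it waits on nothing); releases m10 and m6
  run task-8 (it waits on nothing); releases m0
  run task-1 (it waits on nothing); releases m12
  run task-4 (it waits on nothing); releases m5 and m15
  task-2: everything it awaited (m10 and m6) is free; runs, freeing m8
  task-3: everything it awaited (m8) is free; runs, freeing m4 and m19
  task-7: everything it awaited (m0 and m15) is free; runs, freeing m11 and m2


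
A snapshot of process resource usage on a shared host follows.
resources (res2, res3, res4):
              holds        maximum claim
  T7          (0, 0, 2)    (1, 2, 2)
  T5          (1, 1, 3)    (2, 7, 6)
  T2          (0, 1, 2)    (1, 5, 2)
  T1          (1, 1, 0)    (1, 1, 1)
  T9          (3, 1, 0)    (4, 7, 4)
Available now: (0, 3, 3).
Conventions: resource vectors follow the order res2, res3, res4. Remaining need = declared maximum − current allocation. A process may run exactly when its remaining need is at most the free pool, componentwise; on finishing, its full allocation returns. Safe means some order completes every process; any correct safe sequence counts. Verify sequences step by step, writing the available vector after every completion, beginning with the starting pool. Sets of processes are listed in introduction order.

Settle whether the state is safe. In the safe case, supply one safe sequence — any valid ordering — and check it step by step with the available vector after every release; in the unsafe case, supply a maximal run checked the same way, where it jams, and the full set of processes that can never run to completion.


UNSAFE.
Key observation: no order helps: past T1, T7, T2, the free pool tops out at (1, 5, 7), below what each blocked process needs in res3.
Going as far as possible: T1, T7, T2; after that, nothing fits. Check, step by step:
  pool = (0, 3, 3)
  T1 needs (0, 0, 1) <= (0, 3, 3) -> finishes; pool += (1, 1, 0) = (1, 4, 3)
  T7 needs (1, 2, 0) <= (1, 4, 3) -> finishes; pool += (0, 0, 2) = (1, 4, 5)
  T2 needs (1, 4, 0) <= (1, 4, 5) -> finishes; pool += (0, 1, 2) = (1, 5, 7)
  T5 cannot run: need (1, 6, 3) vs free (1, 5, 7) (insufficient res3)
  T9 cannot run: need (1, 6, 4) vs free (1, 5, 7) (insufficient res3)
Processes that can never finish: T5 and T9.


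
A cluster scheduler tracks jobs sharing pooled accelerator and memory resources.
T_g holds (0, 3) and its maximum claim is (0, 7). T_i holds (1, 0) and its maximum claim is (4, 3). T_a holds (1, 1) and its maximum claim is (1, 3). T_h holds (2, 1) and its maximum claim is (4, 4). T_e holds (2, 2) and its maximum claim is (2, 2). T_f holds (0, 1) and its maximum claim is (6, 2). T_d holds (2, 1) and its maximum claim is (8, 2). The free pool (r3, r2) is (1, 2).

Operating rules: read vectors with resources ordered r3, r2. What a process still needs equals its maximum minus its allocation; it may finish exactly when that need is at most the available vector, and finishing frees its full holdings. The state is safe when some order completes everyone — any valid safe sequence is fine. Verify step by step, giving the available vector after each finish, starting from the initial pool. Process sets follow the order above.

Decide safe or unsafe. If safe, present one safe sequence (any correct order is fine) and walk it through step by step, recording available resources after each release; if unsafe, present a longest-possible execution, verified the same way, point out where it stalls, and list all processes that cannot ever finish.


The state is SAFE; one workable sequence: T_e, T_a, T_h, T_d, T_f, T_g, T_i.
Key observation: at T_d the run first touches a limit — (6, 1) against (6, 6), exact on a resource it actually requests.
Step-by-step check:
  pool = (1, 2)
  run T_e (needs (0, 0), free (1, 2)); after release of (2, 2) the pool is (3, 4)
  run T_a (needs (0, 2), free (3, 4)); after release of (1, 1) the pool is (4, 5)
  run T_h (needs (2, 3), free (4, 5)); after release of (2, 1) the pool is (6, 6)
  run T_d (needs (6, 1), free (6, 6)); after release of (2, 1) the pool is (8, 7)
  run T_f (needs (6, 1), free (8, 7)); after release of (0, 1) the pool is (8, 8)
  run T_g (needs (0, 4), free (8, 8)); after release of (0, 3) the pool is (8, 11)
  run T_i (needs (3, 3), free (8, 11)); after release of (1, 0) the pool is (9, 11)


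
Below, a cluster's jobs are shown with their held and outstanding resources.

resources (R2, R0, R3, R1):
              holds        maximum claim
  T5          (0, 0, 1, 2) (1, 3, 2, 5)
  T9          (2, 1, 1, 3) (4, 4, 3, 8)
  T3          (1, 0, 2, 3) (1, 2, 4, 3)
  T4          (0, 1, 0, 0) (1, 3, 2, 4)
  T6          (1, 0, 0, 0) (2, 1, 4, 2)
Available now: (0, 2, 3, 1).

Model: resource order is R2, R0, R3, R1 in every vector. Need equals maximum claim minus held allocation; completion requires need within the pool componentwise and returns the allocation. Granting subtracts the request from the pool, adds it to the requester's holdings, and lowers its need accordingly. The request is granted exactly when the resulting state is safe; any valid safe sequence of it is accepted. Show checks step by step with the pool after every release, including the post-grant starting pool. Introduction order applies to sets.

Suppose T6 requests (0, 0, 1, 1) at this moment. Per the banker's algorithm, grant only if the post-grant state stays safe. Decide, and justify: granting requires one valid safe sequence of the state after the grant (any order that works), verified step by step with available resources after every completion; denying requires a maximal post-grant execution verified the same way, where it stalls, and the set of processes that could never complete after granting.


GRANT. The post-grant state is safe; one safe sequence: T3, T6, T4, T5, T9.
Key observation: after the grant the pool drops to (0, 2, 2, 0), which still lets T3 finish first and unwind the rest.
Check on the post-grant state, step by step:
  pool = (0, 2, 2, 0)
  run T3 (needs (0, 2, 2, 0), free (0, 2, 2, 0)); after release of (1, 0, 2, 3) the pool is (1, 2, 4, 3)
  run T6 (needs (1, 1, 3, 1), free (1, 2, 4, 3)); after release of (1, 0, 1, 1) the pool is (2, 2, 5, 4)
  run T4 (needs (1, 2, 2, 4), free (2, 2, 5, 4)); after release of (0, 1, 0, 0) the pool is (2, 3, 5, 4)
  run T5 (needs (1, 3, 1, 3), free (2, 3, 5, 4)); after release of (0, 0, 1, 2) the pool is (2, 3, 6, 6)
  run T9 (needs (2, 3, 2, 5), free (2, 3, 6, 6)); after release of (2, 1, 1, 3) the pool is (4, 4, 7, 9)


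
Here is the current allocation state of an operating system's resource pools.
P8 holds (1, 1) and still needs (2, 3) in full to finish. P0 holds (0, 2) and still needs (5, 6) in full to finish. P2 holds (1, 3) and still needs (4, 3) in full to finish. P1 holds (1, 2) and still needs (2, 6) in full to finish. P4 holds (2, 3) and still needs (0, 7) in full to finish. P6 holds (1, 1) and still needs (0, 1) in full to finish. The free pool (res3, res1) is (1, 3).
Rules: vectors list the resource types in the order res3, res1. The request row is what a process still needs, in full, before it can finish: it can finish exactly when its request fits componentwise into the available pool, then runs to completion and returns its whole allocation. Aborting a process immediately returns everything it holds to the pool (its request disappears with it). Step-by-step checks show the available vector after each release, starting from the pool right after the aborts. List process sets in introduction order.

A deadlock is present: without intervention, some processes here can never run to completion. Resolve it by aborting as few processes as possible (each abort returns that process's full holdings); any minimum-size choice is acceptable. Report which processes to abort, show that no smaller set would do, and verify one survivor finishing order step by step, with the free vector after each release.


Minimum abort set: P1.
Key observation: no ordering could ever have run P4 before the abort of P1; with (1, 2) back in the pool it fits at step 3.
No smaller set exists: with zero aborts the deadlock remains.
One survivor order: P8, P6, P4, P2, P0. Check, step by step (post-abort pool first):
  pool = (2, 5)
  P8: need (2, 3) fits (2, 5); releases (1, 1), pool now (3, 6)
  P6: need (0, 1) fits (3, 6); releases (1, 1), pool now (4, 7)
  P4: need (0, 7) fits (4, 7); releases (2, 3), pool now (6, 10)
  P2: need (4, 3) fits (6, 10); releases (1, 3), pool now (7, 13)
  P0: need (5, 6) fits (7, 13); releases (0, 2), pool now (7, 15)


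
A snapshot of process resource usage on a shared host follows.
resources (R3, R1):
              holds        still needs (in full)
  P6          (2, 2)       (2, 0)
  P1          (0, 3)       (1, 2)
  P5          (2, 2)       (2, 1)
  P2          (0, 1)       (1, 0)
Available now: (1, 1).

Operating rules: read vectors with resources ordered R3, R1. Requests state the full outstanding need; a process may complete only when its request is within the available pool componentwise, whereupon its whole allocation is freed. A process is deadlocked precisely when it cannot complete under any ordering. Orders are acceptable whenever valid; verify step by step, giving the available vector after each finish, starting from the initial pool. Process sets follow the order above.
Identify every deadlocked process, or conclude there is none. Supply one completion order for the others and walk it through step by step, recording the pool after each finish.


Deadlocked set: P6 and P5.
Key observation: P2, P1 can finish, but then (1, 5) is all there is, and the blocked group's R3 demands exceed it.
A valid finishing order for the others: P2, P1. Step-by-step check:
  pool = (1, 1)
  P2 needs (1, 0) <= (1, 1) -> finishes; pool += (0, 1) = (1, 2)
  P1 needs (1, 2) <= (1, 2) -> finishes; pool += (0, 3) = (1, 5)
None of the blocked processes ever fits:
  P6 cannot run: need (2, 0) vs free (1, 5) (insufficient R3)
  P5 cannot run: need (2, 1) vs free (1, 5) (insufficient R3)


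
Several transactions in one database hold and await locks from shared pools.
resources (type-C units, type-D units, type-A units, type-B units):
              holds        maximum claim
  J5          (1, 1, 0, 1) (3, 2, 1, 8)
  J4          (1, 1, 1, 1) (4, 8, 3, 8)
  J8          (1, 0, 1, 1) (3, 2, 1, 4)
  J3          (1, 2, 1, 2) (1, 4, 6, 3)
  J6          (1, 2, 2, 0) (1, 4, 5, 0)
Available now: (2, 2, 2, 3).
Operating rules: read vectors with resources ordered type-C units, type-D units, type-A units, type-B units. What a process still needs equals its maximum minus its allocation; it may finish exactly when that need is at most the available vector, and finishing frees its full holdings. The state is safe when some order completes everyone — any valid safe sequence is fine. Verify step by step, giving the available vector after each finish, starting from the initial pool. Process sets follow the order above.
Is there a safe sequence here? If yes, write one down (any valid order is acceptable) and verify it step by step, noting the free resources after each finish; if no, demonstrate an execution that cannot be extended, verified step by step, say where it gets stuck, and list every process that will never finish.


UNSAFE — no complete ordering exists.
Key observation: even finishing J8, J6, J3 leaves just (5, 6, 6, 6) free — too little type-B units for any of the remaining processes.
Going as far as possible: J8, J6, J3; after that, nothing fits. Verifying each step:
  pool = (2, 2, 2, 3)
  J8: need (2, 2, 0, 3) fits (2, 2, 2, 3); releases (1, 0, 1, 1), pool now (3, 2, 3, 4)
  J6: need (0, 2, 3, 0) fits (3, 2, 3, 4); releases (1, 2, 2, 0), pool now (4, 4, 5, 4)
  J3: need (0, 2, 5, 1) fits (4, 4, 5, 4); releases (1, 2, 1, 2), pool now (5, 6, 6, 6)
  J5 still needs (2, 1, 1, 7) but only (5, 6, 6, 6) is free — short on type-B units
  J4 still needs (3, 7, 2, 7) but only (5, 6, 6, 6) is free — short on type-D units and type-B units
Processes that can never finish: J5 and J4.


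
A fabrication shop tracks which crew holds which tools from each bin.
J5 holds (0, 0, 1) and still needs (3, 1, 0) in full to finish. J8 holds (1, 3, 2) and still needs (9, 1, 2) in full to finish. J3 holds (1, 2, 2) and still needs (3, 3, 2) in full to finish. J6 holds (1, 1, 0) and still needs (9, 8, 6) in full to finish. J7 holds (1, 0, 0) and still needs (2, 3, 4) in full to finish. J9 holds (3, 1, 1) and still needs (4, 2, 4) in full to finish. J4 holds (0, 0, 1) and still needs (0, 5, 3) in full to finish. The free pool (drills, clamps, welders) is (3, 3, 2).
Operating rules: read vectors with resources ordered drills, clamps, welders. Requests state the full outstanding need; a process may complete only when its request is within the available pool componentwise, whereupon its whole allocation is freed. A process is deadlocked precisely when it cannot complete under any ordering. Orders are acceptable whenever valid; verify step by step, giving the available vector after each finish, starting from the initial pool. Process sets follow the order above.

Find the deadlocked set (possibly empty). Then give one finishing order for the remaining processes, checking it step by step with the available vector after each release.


Deadlocked: J8 and J6.
Key observation: once J3, J4, J7, J5, J9 finish, the pool peaks at (8, 6, 7) — and every remaining process still needs more drills than that.
A valid finishing order for the others: J3, J4, J7, J5, J9. Walking it through:
  pool = (3, 3, 2)
  run J3 (needs (3, 3, 2), free (3, 3, 2)); after release of (1, 2, 2) the pool is (4, 5, 4)
  run J4 (needs (0, 5, 3), free (4, 5, 4)); after release of (0, 0, 1) the pool is (4, 5, 5)
  run J7 (needs (2, 3, 4), free (4, 5, 5)); after release of (1, 0, 0) the pool is (5, 5, 5)
  run J5 (needs (3, 1, 0), free (5, 5, 5)); after release of (0, 0, 1) the pool is (5, 5, 6)
  run J9 (needs (4, 2, 4), free (5, 5, 6)); after release of (3, 1, 1) the pool is (8, 6, 7)
The stuck group stays short no matter what:
  blocked: J8 wants (9, 1, 2), pool (8, 6, 7) — not enough drills
  blocked: J6 wants (9, 8, 6), pool (8, 6, 7) — not enough drills and clamps


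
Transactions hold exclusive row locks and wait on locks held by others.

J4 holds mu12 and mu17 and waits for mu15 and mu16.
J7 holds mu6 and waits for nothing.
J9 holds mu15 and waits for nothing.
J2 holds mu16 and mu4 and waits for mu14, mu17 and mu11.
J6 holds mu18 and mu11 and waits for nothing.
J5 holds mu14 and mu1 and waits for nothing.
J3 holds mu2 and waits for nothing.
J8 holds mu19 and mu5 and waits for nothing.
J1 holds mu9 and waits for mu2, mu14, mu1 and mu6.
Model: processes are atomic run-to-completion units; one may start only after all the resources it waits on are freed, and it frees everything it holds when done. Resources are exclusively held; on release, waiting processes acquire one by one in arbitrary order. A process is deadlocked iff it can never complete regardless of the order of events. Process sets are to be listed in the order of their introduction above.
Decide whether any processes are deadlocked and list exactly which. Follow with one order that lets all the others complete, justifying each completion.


Deadlocked: J4 and J2.
Key observation: J4 -> J2 -> J4 is a circular wait — nothing in it can go first; no other process is dragged down with it.
The rest can finish in the order J5, J6, J9, J3, J8, J7, J1.
Walking it through:
  J5 waits on nothing -> runs at once and releases mu14 and mu1
  J6 waits on nothing -> runs at once and releases mu18 and mu11
  J9 waits on nothing -> runs at once and releases mu15
  J3 waits on nothing -> runs at once and releases mu2
  J8 waits on nothing -> runs at once and releases mu19 and mu5
  J7 waits on nothing -> runs at once and releases mu6
  J1 waits on mu2, mu14, mu1 and mu6 — all released -> runs and releases mu9
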